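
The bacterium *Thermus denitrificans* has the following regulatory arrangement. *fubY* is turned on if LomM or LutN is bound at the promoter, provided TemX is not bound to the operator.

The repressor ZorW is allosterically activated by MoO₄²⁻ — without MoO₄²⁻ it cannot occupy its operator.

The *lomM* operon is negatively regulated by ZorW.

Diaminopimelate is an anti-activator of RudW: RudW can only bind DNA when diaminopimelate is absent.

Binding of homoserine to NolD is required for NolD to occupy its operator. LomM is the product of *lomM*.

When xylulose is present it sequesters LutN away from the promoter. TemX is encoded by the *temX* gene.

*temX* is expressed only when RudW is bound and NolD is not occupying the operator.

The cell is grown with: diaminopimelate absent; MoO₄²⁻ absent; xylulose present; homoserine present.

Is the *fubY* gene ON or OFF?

ON

Diaminopimelate is absent, so RudW is active.
Homoserine is present, so NolD is active.
With repressor NolD bound, *temX* is not transcribed.
So TemX is not produced.
MoO₄²⁻ is absent, so ZorW is inactive.
With no repressor bound, *lomM* is transcribed.
So LomM is produced and active.
Xylulose is present, so LutN is inactive.
Activator LomM is present, so *fubY* is transcribed.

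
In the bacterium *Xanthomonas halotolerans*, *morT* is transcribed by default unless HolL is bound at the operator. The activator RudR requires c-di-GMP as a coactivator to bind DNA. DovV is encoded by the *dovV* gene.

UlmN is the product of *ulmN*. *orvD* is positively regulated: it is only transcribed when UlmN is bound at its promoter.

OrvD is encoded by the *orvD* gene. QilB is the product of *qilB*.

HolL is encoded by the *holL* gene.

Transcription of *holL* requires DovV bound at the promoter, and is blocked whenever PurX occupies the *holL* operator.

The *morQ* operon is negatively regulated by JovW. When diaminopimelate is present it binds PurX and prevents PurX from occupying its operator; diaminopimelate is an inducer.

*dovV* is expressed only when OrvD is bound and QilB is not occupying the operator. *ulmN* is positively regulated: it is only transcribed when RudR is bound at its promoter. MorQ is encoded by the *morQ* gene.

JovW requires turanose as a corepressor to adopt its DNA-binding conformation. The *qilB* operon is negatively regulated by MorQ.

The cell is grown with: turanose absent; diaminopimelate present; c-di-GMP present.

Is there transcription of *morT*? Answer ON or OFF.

Turanose is absent, so JovW is inactive.
With no repressor bound, *morQ* is transcribed.
So MorQ is produced and active.
With repressor MorQ bound, *qilB* is not transcribed.
So QilB is not produced.
c-di-GMP is present, so RudR is active.
No repressor is bound and RudR is active, so *ulmN* is transcribed.
So UlmN is produced and active.
No repressor is bound and UlmN is active, so *orvD* is transcribed.
So OrvD is produced and active.
No repressor is bound and OrvD is active, so *dovV* is transcribed.
So DovV is produced and active.
Diaminopimelate is present, so PurX is inactive.
No repressor is bound and DovV is active, so *holL* is transcribed.
So HolL is produced and active.
With repressor HolL bound, *morT* is not transcribed.

OFF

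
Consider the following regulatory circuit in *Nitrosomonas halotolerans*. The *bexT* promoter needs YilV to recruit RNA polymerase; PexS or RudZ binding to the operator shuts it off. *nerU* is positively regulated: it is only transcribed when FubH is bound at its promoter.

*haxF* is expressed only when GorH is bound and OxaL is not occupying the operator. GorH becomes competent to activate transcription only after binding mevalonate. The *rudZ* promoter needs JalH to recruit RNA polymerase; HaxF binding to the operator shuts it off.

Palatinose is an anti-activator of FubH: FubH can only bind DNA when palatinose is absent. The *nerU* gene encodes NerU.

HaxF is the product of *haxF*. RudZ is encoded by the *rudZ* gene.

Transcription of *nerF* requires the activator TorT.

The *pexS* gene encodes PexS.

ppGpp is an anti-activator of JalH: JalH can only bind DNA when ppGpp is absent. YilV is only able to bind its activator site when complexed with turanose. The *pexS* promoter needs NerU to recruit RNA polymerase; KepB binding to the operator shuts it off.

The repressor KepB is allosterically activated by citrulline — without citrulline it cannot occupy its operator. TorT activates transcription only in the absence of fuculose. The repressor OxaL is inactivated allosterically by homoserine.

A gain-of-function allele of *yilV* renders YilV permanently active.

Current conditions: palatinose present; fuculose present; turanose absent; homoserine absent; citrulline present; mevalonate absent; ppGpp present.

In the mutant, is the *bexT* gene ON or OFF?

Palatinose is present, so FubH is inactive.
Required activator FubH is absent, so *nerU* is not transcribed.
So NerU is not produced.
Citrulline is present, so KepB is active.
With repressor KepB bound, *pexS* is not transcribed.
So PexS is not produced.
YilV is constitutively active in this strain.
ppGpp is present, so JalH is inactive.
Mevalonate is absent, so GorH is inactive.
Homoserine is absent, so OxaL is active.
With repressor OxaL bound, *haxF* is not transcribed.
So HaxF is not produced.
Required activator JalH is absent, so *rudZ* is not transcribed.
So RudZ is not produced.
No repressor is bound and YilV is active, so *bexT* is transcribed.

ON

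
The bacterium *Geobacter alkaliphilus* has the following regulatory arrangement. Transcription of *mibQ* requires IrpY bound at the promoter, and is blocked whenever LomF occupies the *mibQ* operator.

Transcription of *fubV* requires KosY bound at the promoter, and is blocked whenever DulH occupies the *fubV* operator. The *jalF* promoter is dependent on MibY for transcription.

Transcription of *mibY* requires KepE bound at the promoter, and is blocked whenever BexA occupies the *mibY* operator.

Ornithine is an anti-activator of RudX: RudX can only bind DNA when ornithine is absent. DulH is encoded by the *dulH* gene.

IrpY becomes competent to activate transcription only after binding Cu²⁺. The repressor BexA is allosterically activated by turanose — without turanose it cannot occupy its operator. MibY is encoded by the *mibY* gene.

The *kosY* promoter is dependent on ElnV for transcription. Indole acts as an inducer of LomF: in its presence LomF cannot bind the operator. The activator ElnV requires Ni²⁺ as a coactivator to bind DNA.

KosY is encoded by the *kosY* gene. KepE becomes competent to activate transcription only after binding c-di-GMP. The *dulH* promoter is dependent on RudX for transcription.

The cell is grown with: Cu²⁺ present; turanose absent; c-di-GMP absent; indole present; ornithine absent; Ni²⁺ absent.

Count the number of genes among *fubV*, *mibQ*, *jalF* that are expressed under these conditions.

1

Ornithine is absent, so RudX is active.
No repressor is bound and RudX is active, so *dulH* is transcribed.
So DulH is produced and active.
Ni²⁺ is absent, so ElnV is inactive.
Required activator ElnV is absent, so *kosY* is not transcribed.
So KosY is not produced.
With repressor DulH bound, *fubV* is not transcribed.
→ *fubV* is OFF.
Indole is present, so LomF is inactive.
Cu²⁺ is present, so IrpY is active.
No repressor is bound and IrpY is active, so *mibQ* is transcribed.
→ *mibQ* is ON.
c-di-GMP is absent, so KepE is inactive.
Turanose is absent, so BexA is inactive.
Required activator KepE is absent, so *mibY* is not transcribed.
So MibY is not produced.
Required activator MibY is absent, so *jalF* is not transcribed.
→ *jalF* is OFF.
1 of the 3 genes is transcribed.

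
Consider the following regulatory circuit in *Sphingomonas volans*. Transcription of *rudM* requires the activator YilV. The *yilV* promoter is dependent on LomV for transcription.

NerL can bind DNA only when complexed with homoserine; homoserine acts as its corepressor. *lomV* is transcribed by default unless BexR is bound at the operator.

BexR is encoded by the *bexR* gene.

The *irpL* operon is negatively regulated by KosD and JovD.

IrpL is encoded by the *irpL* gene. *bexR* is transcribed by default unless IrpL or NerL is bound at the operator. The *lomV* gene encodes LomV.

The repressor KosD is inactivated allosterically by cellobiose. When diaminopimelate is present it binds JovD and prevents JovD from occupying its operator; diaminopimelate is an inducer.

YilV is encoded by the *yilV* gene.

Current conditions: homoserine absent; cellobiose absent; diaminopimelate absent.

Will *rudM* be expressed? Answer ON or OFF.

OFF

Cellobiose is absent, so KosD is active.
Diaminopimelate is absent, so JovD is active.
With repressor KosD bound, *irpL* is not transcribed.
So IrpL is not produced.
Homoserine is absent, so NerL is inactive.
With no repressor bound, *bexR* is transcribed.
So BexR is produced and active.
With repressor BexR bound, *lomV* is not transcribed.
So LomV is not produced.
Required activator LomV is absent, so *yilV* is not transcribed.
So YilV is not produced.
Required activator YilV is absent, so *rudM* is not transcribed.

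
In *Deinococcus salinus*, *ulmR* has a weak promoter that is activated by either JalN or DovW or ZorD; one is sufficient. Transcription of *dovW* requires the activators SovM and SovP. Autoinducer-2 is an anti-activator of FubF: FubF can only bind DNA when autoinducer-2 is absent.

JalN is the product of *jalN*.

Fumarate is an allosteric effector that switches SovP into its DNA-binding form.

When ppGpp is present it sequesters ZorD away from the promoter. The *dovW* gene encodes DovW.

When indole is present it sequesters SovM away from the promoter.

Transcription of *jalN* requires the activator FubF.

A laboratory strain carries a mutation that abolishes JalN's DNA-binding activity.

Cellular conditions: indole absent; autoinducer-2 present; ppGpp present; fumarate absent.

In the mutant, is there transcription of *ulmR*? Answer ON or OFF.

OFF

JalN is non-functional in this strain, so it has no effect.
Indole is absent, so SovM is active.
Fumarate is absent, so SovP is inactive.
Required activator SovP is absent, so *dovW* is not transcribed.
So DovW is not produced.
ppGpp is present, so ZorD is inactive.
No activator is available at the *ulmR* promoter, so *ulmR* is not transcribed.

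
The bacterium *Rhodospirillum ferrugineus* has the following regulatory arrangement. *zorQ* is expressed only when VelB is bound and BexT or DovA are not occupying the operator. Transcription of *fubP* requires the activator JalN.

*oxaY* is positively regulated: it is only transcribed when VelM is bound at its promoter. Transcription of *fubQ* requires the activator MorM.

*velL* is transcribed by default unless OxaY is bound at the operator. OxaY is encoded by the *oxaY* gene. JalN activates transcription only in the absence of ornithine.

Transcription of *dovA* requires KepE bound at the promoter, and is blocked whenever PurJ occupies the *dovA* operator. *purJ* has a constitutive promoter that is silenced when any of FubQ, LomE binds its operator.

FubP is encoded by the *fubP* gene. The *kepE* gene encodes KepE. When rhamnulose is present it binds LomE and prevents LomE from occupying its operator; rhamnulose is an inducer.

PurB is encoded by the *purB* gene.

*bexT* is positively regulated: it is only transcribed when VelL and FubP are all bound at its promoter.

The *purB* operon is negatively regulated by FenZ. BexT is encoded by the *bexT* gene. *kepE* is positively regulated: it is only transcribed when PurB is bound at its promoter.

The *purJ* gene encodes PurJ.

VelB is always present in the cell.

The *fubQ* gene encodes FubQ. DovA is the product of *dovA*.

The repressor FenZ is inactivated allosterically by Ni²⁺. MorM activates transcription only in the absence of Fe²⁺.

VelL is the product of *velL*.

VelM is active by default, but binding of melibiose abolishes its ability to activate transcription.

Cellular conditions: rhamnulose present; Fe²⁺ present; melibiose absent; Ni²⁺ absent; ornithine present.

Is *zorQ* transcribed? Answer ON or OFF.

ON

VelB is produced constitutively and is active.
Melibiose is absent, so VelM is active.
No repressor is bound and VelM is active, so *oxaY* is transcribed.
So OxaY is produced and active.
With repressor OxaY bound, *velL* is not transcribed.
So VelL is not produced.
Ornithine is present, so JalN is inactive.
Required activator JalN is absent, so *fubP* is not transcribed.
So FubP is not produced.
Required activator VelL is absent, so *bexT* is not transcribed.
So BexT is not produced.
Fe²⁺ is present, so MorM is inactive.
Required activator MorM is absent, so *fubQ* is not transcribed.
So FubQ is not produced.
Rhamnulose is present, so LomE is inactive.
With no repressor bound, *purJ* is transcribed.
So PurJ is produced and active.
Ni²⁺ is absent, so FenZ is active.
With repressor FenZ bound, *purB* is not transcribed.
So PurB is not produced.
Required activator PurB is absent, so *kepE* is not transcribed.
So KepE is not produced.
With repressor PurJ bound, *dovA* is not transcribed.
So DovA is not produced.
No repressor is bound and VelB is active, so *zorQ* is transcribed.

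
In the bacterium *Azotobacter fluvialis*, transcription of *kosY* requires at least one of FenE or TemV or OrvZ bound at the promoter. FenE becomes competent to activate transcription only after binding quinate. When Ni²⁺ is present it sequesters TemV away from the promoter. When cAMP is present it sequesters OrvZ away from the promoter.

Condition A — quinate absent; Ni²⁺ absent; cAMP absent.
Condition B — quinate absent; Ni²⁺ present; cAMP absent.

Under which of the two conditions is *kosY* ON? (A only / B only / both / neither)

Condition A:
Quinate is absent, so FenE is inactive.
Ni²⁺ is absent, so TemV is active.
cAMP is absent, so OrvZ is active.
Activator TemV is present, so *kosY* is transcribed.
→ *kosY* is ON in A.
Condition B:
Quinate is absent, so FenE is inactive.
Ni²⁺ is present, so TemV is inactive.
cAMP is absent, so OrvZ is active.
Activator OrvZ is present, so *kosY* is transcribed.
→ *kosY* is ON in B.

both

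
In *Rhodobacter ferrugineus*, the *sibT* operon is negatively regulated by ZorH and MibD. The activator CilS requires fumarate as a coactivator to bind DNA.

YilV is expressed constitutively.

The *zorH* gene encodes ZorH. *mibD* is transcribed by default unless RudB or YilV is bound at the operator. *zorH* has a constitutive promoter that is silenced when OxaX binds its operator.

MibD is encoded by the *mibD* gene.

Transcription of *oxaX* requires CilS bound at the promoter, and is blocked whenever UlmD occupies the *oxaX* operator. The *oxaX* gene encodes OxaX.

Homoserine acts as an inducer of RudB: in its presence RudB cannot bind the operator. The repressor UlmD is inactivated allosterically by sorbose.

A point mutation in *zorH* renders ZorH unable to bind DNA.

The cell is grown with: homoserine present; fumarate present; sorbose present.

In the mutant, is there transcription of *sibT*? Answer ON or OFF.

ZorH is non-functional in this strain, so it has no effect.
Homoserine is present, so RudB is inactive.
YilV is produced constitutively and is active.
With repressor YilV bound, *mibD* is not transcribed.
So MibD is not produced.
With no repressor bound, *sibT* is transcribed.

ON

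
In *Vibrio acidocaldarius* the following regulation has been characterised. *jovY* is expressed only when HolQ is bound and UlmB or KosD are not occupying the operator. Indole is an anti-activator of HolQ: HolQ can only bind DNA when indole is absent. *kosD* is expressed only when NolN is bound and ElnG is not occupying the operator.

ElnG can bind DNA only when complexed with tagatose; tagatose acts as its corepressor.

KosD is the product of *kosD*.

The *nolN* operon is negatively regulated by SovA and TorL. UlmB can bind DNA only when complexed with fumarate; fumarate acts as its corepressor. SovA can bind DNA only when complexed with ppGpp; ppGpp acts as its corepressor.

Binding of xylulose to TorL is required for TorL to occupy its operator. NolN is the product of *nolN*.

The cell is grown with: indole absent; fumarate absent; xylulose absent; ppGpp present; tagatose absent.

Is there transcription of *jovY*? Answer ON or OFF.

Indole is absent, so HolQ is active.
Fumarate is absent, so UlmB is inactive.
ppGpp is present, so SovA is active.
Xylulose is absent, so TorL is inactive.
With repressor SovA bound, *nolN* is not transcribed.
So NolN is not produced.
Tagatose is absent, so ElnG is inactive.
Required activator NolN is absent, so *kosD* is not transcribed.
So KosD is not produced.
No repressor is bound and HolQ is active, so *jovY* is transcribed.

ON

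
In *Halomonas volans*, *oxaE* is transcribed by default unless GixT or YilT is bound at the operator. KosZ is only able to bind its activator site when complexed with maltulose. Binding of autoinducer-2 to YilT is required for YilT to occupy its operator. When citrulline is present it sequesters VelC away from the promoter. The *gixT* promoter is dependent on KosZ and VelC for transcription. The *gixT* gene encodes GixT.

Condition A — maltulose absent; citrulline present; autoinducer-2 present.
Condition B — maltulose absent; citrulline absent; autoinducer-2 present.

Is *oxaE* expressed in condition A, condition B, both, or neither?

neither

Condition A:
Maltulose is absent, so KosZ is inactive.
Citrulline is present, so VelC is inactive.
Required activator KosZ is absent, so *gixT* is not transcribed.
So GixT is not produced.
Autoinducer-2 is present, so YilT is active.
With repressor YilT bound, *oxaE* is not transcribed.
→ *oxaE* is OFF in A.
Condition B:
Maltulose is absent, so KosZ is inactive.
Citrulline is absent, so VelC is active.
Required activator KosZ is absent, so *gixT* is not transcribed.
So GixT is not produced.
Autoinducer-2 is present, so YilT is active.
With repressor YilT bound, *oxaE* is not transcribed.
→ *oxaE* is OFF in B.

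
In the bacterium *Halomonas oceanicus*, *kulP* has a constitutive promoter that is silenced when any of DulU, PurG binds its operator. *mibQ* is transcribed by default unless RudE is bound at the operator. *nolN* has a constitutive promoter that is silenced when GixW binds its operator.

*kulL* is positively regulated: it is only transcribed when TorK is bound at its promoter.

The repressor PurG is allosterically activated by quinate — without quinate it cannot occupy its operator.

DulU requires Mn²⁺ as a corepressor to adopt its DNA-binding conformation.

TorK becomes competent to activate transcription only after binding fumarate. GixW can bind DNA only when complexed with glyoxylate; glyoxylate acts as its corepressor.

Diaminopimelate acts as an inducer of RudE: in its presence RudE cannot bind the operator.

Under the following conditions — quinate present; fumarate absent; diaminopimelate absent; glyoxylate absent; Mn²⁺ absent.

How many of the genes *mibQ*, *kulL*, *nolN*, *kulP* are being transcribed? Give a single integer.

1

Diaminopimelate is absent, so RudE is active.
With repressor RudE bound, *mibQ* is not transcribed.
→ *mibQ* is OFF.
Fumarate is absent, so TorK is inactive.
Required activator TorK is absent, so *kulL* is not transcribed.
→ *kulL* is OFF.
Glyoxylate is absent, so GixW is inactive.
With no repressor bound, *nolN* is transcribed.
→ *nolN* is ON.
Mn²⁺ is absent, so DulU is inactive.
Quinate is present, so PurG is active.
With repressor PurG bound, *kulP* is not transcribed.
→ *kulP* is OFF.
1 of the 4 genes is transcribed.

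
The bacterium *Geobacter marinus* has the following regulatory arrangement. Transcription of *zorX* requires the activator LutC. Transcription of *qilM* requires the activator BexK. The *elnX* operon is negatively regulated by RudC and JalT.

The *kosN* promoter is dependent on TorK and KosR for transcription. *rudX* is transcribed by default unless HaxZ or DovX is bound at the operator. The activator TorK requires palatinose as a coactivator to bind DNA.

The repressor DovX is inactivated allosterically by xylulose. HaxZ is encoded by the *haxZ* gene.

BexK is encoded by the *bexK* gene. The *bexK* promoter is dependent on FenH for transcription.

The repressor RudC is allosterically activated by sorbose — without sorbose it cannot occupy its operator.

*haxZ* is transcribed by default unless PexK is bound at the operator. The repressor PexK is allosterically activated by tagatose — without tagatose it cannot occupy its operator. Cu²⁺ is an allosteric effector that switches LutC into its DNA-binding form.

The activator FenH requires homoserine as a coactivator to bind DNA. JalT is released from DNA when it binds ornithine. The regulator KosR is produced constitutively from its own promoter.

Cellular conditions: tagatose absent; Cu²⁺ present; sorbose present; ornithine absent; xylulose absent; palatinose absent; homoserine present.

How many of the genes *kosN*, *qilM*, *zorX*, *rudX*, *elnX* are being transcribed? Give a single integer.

2

Palatinose is absent, so TorK is inactive.
KosR is produced constitutively and is active.
Required activator TorK is absent, so *kosN* is not transcribed.
→ *kosN* is OFF.
Homoserine is present, so FenH is active.
No repressor is bound and FenH is active, so *bexK* is transcribed.
So BexK is produced and active.
No repressor is bound and BexK is active, so *qilM* is transcribed.
→ *qilM* is ON.
Cu²⁺ is present, so LutC is active.
No repressor is bound and LutC is active, so *zorX* is transcribed.
→ *zorX* is ON.
Tagatose is absent, so PexK is inactive.
With no repressor bound, *haxZ* is transcribed.
So HaxZ is produced and active.
Xylulose is absent, so DovX is active.
With repressor HaxZ bound, *rudX* is not transcribed.
→ *rudX* is OFF.
Sorbose is present, so RudC is active.
Ornithine is absent, so JalT is active.
With repressor RudC bound, *elnX* is not transcribed.
→ *elnX* is OFF.
2 of the 5 genes are transcribed.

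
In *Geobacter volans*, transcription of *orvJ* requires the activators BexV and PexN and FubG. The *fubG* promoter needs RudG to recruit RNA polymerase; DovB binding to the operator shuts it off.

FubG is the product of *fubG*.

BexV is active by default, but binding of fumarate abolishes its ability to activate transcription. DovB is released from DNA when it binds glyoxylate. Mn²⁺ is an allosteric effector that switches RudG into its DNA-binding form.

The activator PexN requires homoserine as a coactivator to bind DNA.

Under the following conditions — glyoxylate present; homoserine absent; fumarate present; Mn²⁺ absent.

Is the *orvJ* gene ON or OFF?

Fumarate is present, so BexV is inactive.
Homoserine is absent, so PexN is inactive.
Mn²⁺ is absent, so RudG is inactive.
Glyoxylate is present, so DovB is inactive.
Required activator RudG is absent, so *fubG* is not transcribed.
So FubG is not produced.
Required activator BexV is absent, so *orvJ* is not transcribed.

OFF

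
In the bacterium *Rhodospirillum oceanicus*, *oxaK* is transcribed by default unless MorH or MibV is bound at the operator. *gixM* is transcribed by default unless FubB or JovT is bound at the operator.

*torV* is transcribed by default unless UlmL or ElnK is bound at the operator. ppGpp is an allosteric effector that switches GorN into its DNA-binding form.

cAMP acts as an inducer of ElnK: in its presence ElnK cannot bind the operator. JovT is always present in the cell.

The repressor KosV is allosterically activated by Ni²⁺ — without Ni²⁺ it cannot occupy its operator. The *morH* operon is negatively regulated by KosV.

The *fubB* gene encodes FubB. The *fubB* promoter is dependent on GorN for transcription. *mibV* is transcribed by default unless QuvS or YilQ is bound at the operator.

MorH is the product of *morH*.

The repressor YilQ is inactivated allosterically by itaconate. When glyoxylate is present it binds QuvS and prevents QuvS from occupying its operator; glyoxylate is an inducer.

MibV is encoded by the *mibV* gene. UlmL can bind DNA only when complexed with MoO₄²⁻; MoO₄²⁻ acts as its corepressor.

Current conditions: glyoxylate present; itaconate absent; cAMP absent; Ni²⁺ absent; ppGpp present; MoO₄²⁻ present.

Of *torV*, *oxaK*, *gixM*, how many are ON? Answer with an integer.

0

MoO₄²⁻ is present, so UlmL is active.
cAMP is absent, so ElnK is active.
With repressor UlmL bound, *torV* is not transcribed.
→ *torV* is OFF.
Ni²⁺ is absent, so KosV is inactive.
With no repressor bound, *morH* is transcribed.
So MorH is produced and active.
Glyoxylate is present, so QuvS is inactive.
Itaconate is absent, so YilQ is active.
With repressor YilQ bound, *mibV* is not transcribed.
So MibV is not produced.
With repressor MorH bound, *oxaK* is not transcribed.
→ *oxaK* is OFF.
ppGpp is present, so GorN is active.
No repressor is bound and GorN is active, so *fubB* is transcribed.
So FubB is produced and active.
JovT is produced constitutively and is active.
With repressor FubB bound, *gixM* is not transcribed.
→ *gixM* is OFF.
0 of the 3 genes are transcribed.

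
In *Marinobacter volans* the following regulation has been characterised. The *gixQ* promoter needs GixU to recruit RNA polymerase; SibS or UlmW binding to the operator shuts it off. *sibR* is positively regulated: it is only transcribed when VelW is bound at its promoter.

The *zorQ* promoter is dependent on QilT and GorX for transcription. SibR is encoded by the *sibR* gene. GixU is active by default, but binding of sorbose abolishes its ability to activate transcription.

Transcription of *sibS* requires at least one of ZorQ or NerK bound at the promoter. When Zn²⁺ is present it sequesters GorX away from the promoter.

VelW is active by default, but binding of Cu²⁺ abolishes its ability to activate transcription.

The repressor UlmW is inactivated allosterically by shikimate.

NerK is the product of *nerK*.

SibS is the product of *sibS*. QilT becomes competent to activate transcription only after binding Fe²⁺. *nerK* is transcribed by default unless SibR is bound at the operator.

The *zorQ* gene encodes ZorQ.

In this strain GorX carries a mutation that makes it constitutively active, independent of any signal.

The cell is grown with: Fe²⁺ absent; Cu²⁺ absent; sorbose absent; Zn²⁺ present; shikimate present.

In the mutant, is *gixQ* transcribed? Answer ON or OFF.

Fe²⁺ is absent, so QilT is inactive.
GorX is constitutively active in this strain.
Required activator QilT is absent, so *zorQ* is not transcribed.
So ZorQ is not produced.
Cu²⁺ is absent, so VelW is active.
No repressor is bound and VelW is active, so *sibR* is transcribed.
So SibR is produced and active.
With repressor SibR bound, *nerK* is not transcribed.
So NerK is not produced.
No activator is available at the *sibS* promoter, so *sibS* is not transcribed.
So SibS is not produced.
Shikimate is present, so UlmW is inactive.
Sorbose is absent, so GixU is active.
No repressor is bound and GixU is active, so *gixQ* is transcribed.

ON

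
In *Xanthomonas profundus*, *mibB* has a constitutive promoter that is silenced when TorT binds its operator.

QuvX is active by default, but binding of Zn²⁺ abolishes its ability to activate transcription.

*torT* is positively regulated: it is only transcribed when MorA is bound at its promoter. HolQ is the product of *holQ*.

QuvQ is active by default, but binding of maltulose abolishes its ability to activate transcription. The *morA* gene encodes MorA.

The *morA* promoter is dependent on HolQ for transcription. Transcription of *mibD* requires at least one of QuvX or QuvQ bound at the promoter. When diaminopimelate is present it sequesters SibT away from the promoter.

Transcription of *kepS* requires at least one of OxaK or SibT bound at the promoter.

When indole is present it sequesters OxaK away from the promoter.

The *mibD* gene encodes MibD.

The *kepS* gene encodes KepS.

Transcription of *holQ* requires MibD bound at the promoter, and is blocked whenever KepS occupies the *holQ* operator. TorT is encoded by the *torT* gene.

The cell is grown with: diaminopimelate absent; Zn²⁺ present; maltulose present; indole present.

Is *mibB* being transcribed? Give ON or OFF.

Zn²⁺ is present, so QuvX is inactive.
Maltulose is present, so QuvQ is inactive.
No activator is available at the *mibD* promoter, so *mibD* is not transcribed.
So MibD is not produced.
Indole is present, so OxaK is inactive.
Diaminopimelate is absent, so SibT is active.
Activator SibT is present, so *kepS* is transcribed.
So KepS is produced and active.
With repressor KepS bound, *holQ* is not transcribed.
So HolQ is not produced.
Required activator HolQ is absent, so *morA* is not transcribed.
So MorA is not produced.
Required activator MorA is absent, so *torT* is not transcribed.
So TorT is not produced.
With no repressor bound, *mibB* is transcribed.

ON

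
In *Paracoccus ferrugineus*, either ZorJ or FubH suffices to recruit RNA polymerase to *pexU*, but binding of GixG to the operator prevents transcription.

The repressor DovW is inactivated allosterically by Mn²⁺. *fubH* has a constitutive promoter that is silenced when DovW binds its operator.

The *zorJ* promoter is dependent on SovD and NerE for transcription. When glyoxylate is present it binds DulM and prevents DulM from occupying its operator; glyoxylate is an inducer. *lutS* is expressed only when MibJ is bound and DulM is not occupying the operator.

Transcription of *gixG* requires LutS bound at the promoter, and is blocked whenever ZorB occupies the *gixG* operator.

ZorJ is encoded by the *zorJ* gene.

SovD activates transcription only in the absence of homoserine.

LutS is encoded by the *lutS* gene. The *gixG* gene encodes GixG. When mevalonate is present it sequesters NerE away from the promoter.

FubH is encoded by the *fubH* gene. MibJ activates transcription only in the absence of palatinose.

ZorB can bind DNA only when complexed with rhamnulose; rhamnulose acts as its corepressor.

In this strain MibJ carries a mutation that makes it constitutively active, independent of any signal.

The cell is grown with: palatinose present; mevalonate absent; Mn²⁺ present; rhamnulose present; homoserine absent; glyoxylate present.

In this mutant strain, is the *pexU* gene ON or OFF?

Homoserine is absent, so SovD is active.
Mevalonate is absent, so NerE is active.
No repressor is bound and SovD and NerE are active, so *zorJ* is transcribed.
So ZorJ is produced and active.
Mn²⁺ is present, so DovW is inactive.
With no repressor bound, *fubH* is transcribed.
So FubH is produced and active.
MibJ is constitutively active in this strain.
Glyoxylate is present, so DulM is inactive.
No repressor is bound and MibJ is active, so *lutS* is transcribed.
So LutS is produced and active.
Rhamnulose is present, so ZorB is active.
With repressor ZorB bound, *gixG* is not transcribed.
So GixG is not produced.
Activator ZorJ is present, so *pexU* is transcribed.

ON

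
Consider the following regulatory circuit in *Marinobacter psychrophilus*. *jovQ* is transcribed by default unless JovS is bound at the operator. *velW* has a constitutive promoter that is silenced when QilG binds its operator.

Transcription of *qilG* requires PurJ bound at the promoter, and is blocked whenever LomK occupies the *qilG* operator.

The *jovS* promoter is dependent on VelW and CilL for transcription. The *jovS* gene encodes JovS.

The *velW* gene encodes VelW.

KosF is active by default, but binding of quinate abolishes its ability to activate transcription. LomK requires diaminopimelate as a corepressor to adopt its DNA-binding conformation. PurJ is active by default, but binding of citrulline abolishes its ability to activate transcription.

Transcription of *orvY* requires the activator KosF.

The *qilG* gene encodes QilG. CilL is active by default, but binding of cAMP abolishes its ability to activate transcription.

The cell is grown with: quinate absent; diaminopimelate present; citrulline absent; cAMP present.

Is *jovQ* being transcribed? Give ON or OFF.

Citrulline is absent, so PurJ is active.
Diaminopimelate is present, so LomK is active.
With repressor LomK bound, *qilG* is not transcribed.
So QilG is not produced.
With no repressor bound, *velW* is transcribed.
So VelW is produced and active.
cAMP is present, so CilL is inactive.
Required activator CilL is absent, so *jovS* is not transcribed.
So JovS is not produced.
With no repressor bound, *jovQ* is transcribed.

ON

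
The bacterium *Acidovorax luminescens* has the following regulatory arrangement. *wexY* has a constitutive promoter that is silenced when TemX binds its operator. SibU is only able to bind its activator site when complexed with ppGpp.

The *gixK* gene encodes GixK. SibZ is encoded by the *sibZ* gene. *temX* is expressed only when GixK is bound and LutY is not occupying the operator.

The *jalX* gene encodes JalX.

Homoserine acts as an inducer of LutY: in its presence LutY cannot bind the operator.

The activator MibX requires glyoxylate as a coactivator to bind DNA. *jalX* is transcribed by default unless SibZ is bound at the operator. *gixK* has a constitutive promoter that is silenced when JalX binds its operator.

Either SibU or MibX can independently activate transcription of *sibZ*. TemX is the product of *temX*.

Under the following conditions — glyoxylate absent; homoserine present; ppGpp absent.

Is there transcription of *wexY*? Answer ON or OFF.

ppGpp is absent, so SibU is inactive.
Glyoxylate is absent, so MibX is inactive.
No activator is available at the *sibZ* promoter, so *sibZ* is not transcribed.
So SibZ is not produced.
With no repressor bound, *jalX* is transcribed.
So JalX is produced and active.
With repressor JalX bound, *gixK* is not transcribed.
So GixK is not produced.
Homoserine is present, so LutY is inactive.
Required activator GixK is absent, so *temX* is not transcribed.
So TemX is not produced.
With no repressor bound, *wexY* is transcribed.

ON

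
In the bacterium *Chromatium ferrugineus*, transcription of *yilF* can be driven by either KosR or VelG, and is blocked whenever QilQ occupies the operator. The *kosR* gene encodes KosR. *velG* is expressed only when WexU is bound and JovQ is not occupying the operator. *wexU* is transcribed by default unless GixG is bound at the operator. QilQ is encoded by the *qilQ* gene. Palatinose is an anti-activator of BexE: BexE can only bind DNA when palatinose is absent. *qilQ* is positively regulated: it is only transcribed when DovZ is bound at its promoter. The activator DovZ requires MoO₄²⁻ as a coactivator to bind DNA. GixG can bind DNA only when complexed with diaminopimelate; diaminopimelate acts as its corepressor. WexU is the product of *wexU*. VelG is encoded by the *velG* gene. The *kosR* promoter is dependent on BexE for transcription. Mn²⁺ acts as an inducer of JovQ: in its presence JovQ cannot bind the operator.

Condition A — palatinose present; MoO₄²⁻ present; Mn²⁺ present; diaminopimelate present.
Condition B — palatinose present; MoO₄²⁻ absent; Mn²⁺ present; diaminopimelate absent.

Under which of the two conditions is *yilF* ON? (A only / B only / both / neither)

Condition A:
Palatinose is present, so BexE is inactive.
Required activator BexE is absent, so *kosR* is not transcribed.
So KosR is not produced.
MoO₄²⁻ is present, so DovZ is active.
No repressor is bound and DovZ is active, so *qilQ* is transcribed.
So QilQ is produced and active.
Mn²⁺ is present, so JovQ is inactive.
Diaminopimelate is present, so GixG is active.
With repressor GixG bound, *wexU* is not transcribed.
So WexU is not produced.
Required activator WexU is absent, so *velG* is not transcribed.
So VelG is not produced.
With repressor QilQ bound, *yilF* is not transcribed.
→ *yilF* is OFF in A.
Condition B:
Palatinose is present, so BexE is inactive.
Required activator BexE is absent, so *kosR* is not transcribed.
So KosR is not produced.
MoO₄²⁻ is absent, so DovZ is inactive.
Required activator DovZ is absent, so *qilQ* is not transcribed.
So QilQ is not produced.
Mn²⁺ is present, so JovQ is inactive.
Diaminopimelate is absent, so GixG is inactive.
With no repressor bound, *wexU* is transcribed.
So WexU is produced and active.
No repressor is bound and WexU is active, so *velG* is transcribed.
So VelG is produced and active.
Activator VelG is present, so *yilF* is transcribed.
→ *yilF* is ON in B.

B only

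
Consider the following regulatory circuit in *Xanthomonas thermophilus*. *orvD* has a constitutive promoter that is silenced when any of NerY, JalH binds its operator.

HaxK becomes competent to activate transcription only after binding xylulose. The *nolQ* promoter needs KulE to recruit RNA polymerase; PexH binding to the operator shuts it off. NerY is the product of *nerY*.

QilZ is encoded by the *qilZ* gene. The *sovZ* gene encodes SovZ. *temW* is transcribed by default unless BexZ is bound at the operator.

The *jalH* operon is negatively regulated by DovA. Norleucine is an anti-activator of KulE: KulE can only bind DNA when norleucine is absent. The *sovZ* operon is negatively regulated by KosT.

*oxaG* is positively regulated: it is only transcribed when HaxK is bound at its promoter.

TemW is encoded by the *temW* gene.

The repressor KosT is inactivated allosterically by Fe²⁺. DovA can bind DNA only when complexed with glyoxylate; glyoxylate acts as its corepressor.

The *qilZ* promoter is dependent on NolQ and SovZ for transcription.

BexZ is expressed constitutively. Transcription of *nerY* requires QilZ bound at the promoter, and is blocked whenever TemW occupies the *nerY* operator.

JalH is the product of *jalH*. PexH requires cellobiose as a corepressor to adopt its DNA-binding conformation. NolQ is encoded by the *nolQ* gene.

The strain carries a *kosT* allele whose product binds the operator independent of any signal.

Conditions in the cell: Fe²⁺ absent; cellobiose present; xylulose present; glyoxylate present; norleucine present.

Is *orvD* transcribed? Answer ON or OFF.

Cellobiose is present, so PexH is active.
Norleucine is present, so KulE is inactive.
With repressor PexH bound, *nolQ* is not transcribed.
So NolQ is not produced.
KosT is constitutively active in this strain.
With repressor KosT bound, *sovZ* is not transcribed.
So SovZ is not produced.
Required activator NolQ is absent, so *qilZ* is not transcribed.
So QilZ is not produced.
BexZ is produced constitutively and is active.
With repressor BexZ bound, *temW* is not transcribed.
So TemW is not produced.
Required activator QilZ is absent, so *nerY* is not transcribed.
So NerY is not produced.
Glyoxylate is present, so DovA is active.
With repressor DovA bound, *jalH* is not transcribed.
So JalH is not produced.
With no repressor bound, *orvD* is transcribed.

ON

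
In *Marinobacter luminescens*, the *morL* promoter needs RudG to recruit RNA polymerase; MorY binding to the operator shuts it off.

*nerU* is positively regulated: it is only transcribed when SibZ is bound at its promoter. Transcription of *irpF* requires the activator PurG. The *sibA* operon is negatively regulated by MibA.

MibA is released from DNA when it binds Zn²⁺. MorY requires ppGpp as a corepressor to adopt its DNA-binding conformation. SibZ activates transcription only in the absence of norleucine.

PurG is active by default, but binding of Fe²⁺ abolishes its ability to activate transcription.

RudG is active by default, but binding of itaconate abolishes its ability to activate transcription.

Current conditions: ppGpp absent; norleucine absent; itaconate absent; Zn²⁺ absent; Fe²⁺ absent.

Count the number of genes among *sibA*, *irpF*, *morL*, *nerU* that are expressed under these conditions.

3

Zn²⁺ is absent, so MibA is active.
With repressor MibA bound, *sibA* is not transcribed.
→ *sibA* is OFF.
Fe²⁺ is absent, so PurG is active.
No repressor is bound and PurG is active, so *irpF* is transcribed.
→ *irpF* is ON.
Itaconate is absent, so RudG is active.
ppGpp is absent, so MorY is inactive.
No repressor is bound and RudG is active, so *morL* is transcribed.
→ *morL* is ON.
Norleucine is absent, so SibZ is active.
No repressor is bound and SibZ is active, so *nerU* is transcribed.
→ *nerU* is ON.
3 of the 4 genes are transcribed.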